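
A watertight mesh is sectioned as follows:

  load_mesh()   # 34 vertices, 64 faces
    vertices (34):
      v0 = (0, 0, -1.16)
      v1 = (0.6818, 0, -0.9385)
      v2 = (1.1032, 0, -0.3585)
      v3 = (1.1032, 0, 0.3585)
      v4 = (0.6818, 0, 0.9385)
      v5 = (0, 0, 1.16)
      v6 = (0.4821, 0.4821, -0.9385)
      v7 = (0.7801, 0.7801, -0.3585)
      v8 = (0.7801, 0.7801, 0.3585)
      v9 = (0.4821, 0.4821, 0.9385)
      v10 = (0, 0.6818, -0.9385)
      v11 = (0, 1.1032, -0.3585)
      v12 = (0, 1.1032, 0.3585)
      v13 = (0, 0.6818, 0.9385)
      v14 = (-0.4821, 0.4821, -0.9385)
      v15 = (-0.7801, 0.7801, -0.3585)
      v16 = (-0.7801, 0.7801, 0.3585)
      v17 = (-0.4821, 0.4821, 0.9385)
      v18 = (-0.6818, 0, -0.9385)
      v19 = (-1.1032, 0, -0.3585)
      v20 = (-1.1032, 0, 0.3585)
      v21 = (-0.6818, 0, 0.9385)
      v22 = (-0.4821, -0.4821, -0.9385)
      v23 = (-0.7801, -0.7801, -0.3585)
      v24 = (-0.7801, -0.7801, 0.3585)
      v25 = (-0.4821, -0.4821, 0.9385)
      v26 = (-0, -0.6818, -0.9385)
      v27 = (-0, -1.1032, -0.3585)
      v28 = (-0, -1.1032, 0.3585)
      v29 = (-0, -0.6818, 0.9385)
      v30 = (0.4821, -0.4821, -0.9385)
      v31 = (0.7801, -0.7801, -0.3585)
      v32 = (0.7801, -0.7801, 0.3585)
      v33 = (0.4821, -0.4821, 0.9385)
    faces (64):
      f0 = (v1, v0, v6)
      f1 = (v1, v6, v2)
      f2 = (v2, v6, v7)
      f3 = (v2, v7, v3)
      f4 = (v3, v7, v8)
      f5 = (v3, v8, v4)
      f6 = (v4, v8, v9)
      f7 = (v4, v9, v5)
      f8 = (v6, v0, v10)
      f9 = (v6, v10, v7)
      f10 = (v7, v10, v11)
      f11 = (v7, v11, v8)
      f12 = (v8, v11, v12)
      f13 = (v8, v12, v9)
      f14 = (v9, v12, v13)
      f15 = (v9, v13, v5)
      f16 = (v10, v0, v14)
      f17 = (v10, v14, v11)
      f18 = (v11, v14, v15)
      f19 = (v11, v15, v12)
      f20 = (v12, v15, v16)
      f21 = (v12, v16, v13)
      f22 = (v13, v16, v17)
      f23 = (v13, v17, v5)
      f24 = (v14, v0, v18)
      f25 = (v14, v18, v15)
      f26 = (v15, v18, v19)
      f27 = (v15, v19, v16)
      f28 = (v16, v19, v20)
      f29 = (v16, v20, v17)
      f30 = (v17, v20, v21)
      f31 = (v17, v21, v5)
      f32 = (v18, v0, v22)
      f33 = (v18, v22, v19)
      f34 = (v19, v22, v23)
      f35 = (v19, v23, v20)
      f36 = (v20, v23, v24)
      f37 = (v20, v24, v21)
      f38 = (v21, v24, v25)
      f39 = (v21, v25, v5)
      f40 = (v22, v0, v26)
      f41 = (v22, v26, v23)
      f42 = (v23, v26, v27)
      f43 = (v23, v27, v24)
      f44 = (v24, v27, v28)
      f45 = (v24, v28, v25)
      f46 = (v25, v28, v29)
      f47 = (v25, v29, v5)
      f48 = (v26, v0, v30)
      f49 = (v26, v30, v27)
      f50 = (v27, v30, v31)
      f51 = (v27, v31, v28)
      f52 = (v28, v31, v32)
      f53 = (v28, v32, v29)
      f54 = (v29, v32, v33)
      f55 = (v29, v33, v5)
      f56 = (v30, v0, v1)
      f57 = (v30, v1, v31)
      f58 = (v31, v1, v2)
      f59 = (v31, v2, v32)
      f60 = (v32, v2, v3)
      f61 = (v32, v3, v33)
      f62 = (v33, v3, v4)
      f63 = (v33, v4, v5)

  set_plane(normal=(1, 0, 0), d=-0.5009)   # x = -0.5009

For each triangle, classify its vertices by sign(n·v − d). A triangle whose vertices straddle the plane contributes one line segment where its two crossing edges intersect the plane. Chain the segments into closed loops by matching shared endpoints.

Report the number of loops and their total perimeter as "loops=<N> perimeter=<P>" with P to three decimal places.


Straddling triangles (20 of 64):
  (v11,v14,v15) [++-] → (-0.5009, 0.5009, -0.901909)–(-0.5009, 0.895738, -0.3585)  len=0.6717
  (v11,v15,v12) [+-+] → (-0.5009, 0.895738, -0.3585)–(-0.5009, 0.895738, -0.101884)  len=0.2566
  (v12,v15,v16) [+--] → (-0.5009, 0.895738, -0.101884)–(-0.5009, 0.895738, 0.3585)  len=0.4604
  (v12,v16,v13) [+-+] → (-0.5009, 0.895738, 0.3585)–(-0.5009, 0.744918, 0.566084)  len=0.2566
  (v13,v16,v17) [+-+] → (-0.5009, 0.744918, 0.566084)–(-0.5009, 0.5009, 0.901909)  len=0.4151
  (v14,v0,v18) [++-] → (-0.5009, 0, -0.99727)–(-0.5009, 0.436715, -0.9385)  len=0.4407
  (v14,v18,v15) [+--] → (-0.5009, 0.436715, -0.9385)–(-0.5009, 0.5009, -0.901909)  len=0.0739
  (v16,v20,v17) [--+] → (-0.5009, 0.467507, 0.920944)–(-0.5009, 0.5009, 0.901909)  len=0.0384
  (v17,v20,v21) [+--] → (-0.5009, 0.467507, 0.920944)–(-0.5009, 0.436715, 0.9385)  len=0.0354
  (v17,v21,v5) [+-+] → (-0.5009, 0.436715, 0.9385)–(-0.5009, 0, 0.99727)  len=0.4407
  (v18,v0,v22) [-++] → (-0.5009, 0, -0.99727)–(-0.5009, -0.436715, -0.9385)  len=0.4407
  (v18,v22,v19) [-+-] → (-0.5009, -0.436715, -0.9385)–(-0.5009, -0.467507, -0.920944)  len=0.0354
  (v19,v22,v23) [-+-] → (-0.5009, -0.467507, -0.920944)–(-0.5009, -0.5009, -0.901909)  len=0.0384
  (v21,v24,v25) [--+] → (-0.5009, -0.5009, 0.901909)–(-0.5009, -0.436715, 0.9385)  len=0.0739
  (v21,v25,v5) [-++] → (-0.5009, -0.436715, 0.9385)–(-0.5009, 0, 0.99727)  len=0.4407
  (v22,v26,v23) [++-] → (-0.5009, -0.744918, -0.566084)–(-0.5009, -0.5009, -0.901909)  len=0.4151
  (v23,v26,v27) [-++] → (-0.5009, -0.744918, -0.566084)–(-0.5009, -0.895738, -0.3585)  len=0.2566
  (v23,v27,v24) [-+-] → (-0.5009, -0.895738, -0.3585)–(-0.5009, -0.895738, 0.101884)  len=0.4604
  (v24,v27,v28) [-++] → (-0.5009, -0.895738, 0.101884)–(-0.5009, -0.895738, 0.3585)  len=0.2566
  (v24,v28,v25) [-++] → (-0.5009, -0.895738, 0.3585)–(-0.5009, -0.5009, 0.901909)  len=0.6717

Chained into 1 loop(s):
  loop 1: 20 segments, perimeter = 6.1790
Total perimeter = 6.179

loops=1 perimeter=6.179


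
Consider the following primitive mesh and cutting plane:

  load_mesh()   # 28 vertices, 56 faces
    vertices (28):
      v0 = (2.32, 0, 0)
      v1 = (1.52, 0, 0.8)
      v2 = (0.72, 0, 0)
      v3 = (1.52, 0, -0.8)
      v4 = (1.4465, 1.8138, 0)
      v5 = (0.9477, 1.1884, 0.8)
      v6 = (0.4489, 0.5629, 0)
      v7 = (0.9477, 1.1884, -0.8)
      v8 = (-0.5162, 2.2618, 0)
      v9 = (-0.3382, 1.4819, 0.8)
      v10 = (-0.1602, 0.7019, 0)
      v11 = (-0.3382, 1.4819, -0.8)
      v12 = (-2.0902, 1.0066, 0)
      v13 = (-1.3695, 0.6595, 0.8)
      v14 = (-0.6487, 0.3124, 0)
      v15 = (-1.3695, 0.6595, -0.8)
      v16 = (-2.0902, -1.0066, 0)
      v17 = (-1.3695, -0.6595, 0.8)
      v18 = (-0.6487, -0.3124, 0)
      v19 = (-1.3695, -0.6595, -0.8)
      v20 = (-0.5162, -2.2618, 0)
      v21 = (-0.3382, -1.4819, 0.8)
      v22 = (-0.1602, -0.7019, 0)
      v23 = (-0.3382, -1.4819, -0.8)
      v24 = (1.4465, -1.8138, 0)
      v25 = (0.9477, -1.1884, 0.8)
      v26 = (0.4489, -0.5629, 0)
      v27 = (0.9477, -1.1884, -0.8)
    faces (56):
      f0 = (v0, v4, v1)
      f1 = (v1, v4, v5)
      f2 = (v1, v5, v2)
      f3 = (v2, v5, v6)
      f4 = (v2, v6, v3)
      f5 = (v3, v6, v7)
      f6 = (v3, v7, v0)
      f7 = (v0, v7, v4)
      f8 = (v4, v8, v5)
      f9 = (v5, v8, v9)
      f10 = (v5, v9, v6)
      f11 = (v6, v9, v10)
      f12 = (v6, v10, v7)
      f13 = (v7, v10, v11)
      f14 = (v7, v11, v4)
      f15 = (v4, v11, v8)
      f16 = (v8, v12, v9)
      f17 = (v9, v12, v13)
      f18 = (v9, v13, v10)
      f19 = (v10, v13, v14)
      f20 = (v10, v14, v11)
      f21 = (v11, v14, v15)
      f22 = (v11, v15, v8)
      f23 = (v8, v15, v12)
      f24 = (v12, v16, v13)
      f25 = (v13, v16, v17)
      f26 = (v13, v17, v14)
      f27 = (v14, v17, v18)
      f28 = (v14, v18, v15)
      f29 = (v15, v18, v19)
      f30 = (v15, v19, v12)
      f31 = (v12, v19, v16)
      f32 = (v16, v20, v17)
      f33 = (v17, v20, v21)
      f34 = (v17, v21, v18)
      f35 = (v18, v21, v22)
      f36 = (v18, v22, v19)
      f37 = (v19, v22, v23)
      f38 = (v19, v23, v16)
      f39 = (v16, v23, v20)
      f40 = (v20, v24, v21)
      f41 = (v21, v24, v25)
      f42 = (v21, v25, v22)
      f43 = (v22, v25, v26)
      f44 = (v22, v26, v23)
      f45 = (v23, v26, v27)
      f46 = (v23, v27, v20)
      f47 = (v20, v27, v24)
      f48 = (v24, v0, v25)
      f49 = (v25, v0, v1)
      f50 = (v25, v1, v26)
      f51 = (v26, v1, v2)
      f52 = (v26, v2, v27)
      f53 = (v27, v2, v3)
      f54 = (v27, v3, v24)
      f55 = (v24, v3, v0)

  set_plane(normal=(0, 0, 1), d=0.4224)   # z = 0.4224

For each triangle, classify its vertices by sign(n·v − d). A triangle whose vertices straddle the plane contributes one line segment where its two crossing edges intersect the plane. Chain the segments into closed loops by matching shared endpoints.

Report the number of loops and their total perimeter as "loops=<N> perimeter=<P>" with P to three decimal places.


Straddling triangles (28 of 56):
  (v0,v4,v1) [--+] → (1.48531, 0.856114, 0.4224)–(1.8976, 0, 0.4224)  len=0.9502
  (v1,v4,v5) [+-+] → (1.48531, 0.856114, 0.4224)–(1.18313, 1.48359, 0.4224)  len=0.6964
  (v1,v5,v2) [++-] → (0.840226, 0.627475, 0.4224)–(1.1424, 0, 0.4224)  len=0.6964
  (v2,v5,v6) [-+-] → (0.840226, 0.627475, 0.4224)–(0.712266, 0.893164, 0.4224)  len=0.2949
  (v4,v8,v5) [--+] → (0.256739, 1.69504, 0.4224)–(1.18313, 1.48359, 0.4224)  len=0.9502
  (v5,v8,v9) [+-+] → (0.256739, 1.69504, 0.4224)–(-0.422216, 1.85001, 0.4224)  len=0.6964
  (v5,v9,v6) [++-] → (0.0333112, 1.04813, 0.4224)–(0.712266, 0.893164, 0.4224)  len=0.6964
  (v6,v9,v10) [-+-] → (0.0333112, 1.04813, 0.4224)–(-0.254184, 1.11374, 0.4224)  len=0.2949
  (v8,v12,v9) [--+] → (-1.16514, 1.25756, 0.4224)–(-0.422216, 1.85001, 0.4224)  len=0.9502
  (v9,v12,v13) [+-+] → (-1.16514, 1.25756, 0.4224)–(-1.70967, 0.823331, 0.4224)  len=0.6965
  (v9,v13,v10) [++-] → (-0.79871, 0.679513, 0.4224)–(-0.254184, 1.11374, 0.4224)  len=0.6965
  (v10,v13,v14) [-+-] → (-0.79871, 0.679513, 0.4224)–(-1.02928, 0.495669, 0.4224)  len=0.2949
  (v12,v16,v13) [--+] → (-1.70967, -0.126899, 0.4224)–(-1.70967, 0.823331, 0.4224)  len=0.9502
  (v13,v16,v17) [+-+] → (-1.70967, -0.126899, 0.4224)–(-1.70967, -0.823331, 0.4224)  len=0.6964
  (v13,v17,v14) [++-] → (-1.02928, -0.200763, 0.4224)–(-1.02928, 0.495669, 0.4224)  len=0.6964
  (v14,v17,v18) [-+-] → (-1.02928, -0.200763, 0.4224)–(-1.02928, -0.495669, 0.4224)  len=0.2949
  (v16,v20,v17) [--+] → (-0.966742, -1.41579, 0.4224)–(-1.70967, -0.823331, 0.4224)  len=0.9502
  (v17,v20,v21) [+-+] → (-0.966742, -1.41579, 0.4224)–(-0.422216, -1.85001, 0.4224)  len=0.6965
  (v17,v21,v18) [++-] → (-0.484756, -0.929896, 0.4224)–(-1.02928, -0.495669, 0.4224)  len=0.6965
  (v18,v21,v22) [-+-] → (-0.484756, -0.929896, 0.4224)–(-0.254184, -1.11374, 0.4224)  len=0.2949
  (v20,v24,v21) [--+] → (0.504178, -1.63856, 0.4224)–(-0.422216, -1.85001, 0.4224)  len=0.9502
  (v21,v24,v25) [+-+] → (0.504178, -1.63856, 0.4224)–(1.18313, -1.48359, 0.4224)  len=0.6964
  (v21,v25,v22) [++-] → (0.424771, -0.958772, 0.4224)–(-0.254184, -1.11374, 0.4224)  len=0.6964
  (v22,v25,v26) [-+-] → (0.424771, -0.958772, 0.4224)–(0.712266, -0.893164, 0.4224)  len=0.2949
  (v24,v0,v25) [--+] → (1.59543, -0.627475, 0.4224)–(1.18313, -1.48359, 0.4224)  len=0.9502
  (v25,v0,v1) [+-+] → (1.59543, -0.627475, 0.4224)–(1.8976, 0, 0.4224)  len=0.6964
  (v25,v1,v26) [++-] → (1.01444, -0.265689, 0.4224)–(0.712266, -0.893164, 0.4224)  len=0.6964
  (v26,v1,v2) [-+-] → (1.01444, -0.265689, 0.4224)–(1.1424, 0, 0.4224)  len=0.2949

Chained into 2 loop(s):
  loop 1: 14 segments, perimeter = 11.5267
  loop 2: 14 segments, perimeter = 6.9393
Total perimeter = 18.466

loops=2 perimeter=18.466


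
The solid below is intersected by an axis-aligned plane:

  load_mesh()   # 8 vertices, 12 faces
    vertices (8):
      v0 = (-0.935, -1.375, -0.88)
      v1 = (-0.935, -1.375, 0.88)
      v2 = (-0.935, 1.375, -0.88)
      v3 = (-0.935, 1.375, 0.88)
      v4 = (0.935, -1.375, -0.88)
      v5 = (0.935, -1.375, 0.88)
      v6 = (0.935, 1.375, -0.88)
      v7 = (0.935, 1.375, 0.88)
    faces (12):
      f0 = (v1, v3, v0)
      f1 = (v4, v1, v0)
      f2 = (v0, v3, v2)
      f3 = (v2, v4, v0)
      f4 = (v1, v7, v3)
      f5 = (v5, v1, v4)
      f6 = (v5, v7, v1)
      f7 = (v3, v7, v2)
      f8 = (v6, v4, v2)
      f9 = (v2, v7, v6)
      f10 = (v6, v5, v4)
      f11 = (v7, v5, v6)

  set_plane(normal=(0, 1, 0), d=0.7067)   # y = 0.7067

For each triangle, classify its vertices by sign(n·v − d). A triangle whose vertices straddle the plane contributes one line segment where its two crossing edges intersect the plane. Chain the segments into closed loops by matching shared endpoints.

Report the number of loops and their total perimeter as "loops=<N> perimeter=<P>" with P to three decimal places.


Straddling triangles (8 of 12):
  (v1,v3,v0) [-+-] → (-0.935, 0.7067, 0.88)–(-0.935, 0.7067, 0.452288)  len=0.4277
  (v0,v3,v2) [-++] → (-0.935, 0.7067, 0.452288)–(-0.935, 0.7067, -0.88)  len=1.3323
  (v2,v4,v0) [+--] → (-0.480556, 0.7067, -0.88)–(-0.935, 0.7067, -0.88)  len=0.4544
  (v1,v7,v3) [-++] → (0.480556, 0.7067, 0.88)–(-0.935, 0.7067, 0.88)  len=1.4156
  (v5,v7,v1) [-+-] → (0.935, 0.7067, 0.88)–(0.480556, 0.7067, 0.88)  len=0.4544
  (v6,v4,v2) [+-+] → (0.935, 0.7067, -0.88)–(-0.480556, 0.7067, -0.88)  len=1.4156
  (v6,v5,v4) [+--] → (0.935, 0.7067, -0.452288)–(0.935, 0.7067, -0.88)  len=0.4277
  (v7,v5,v6) [+-+] → (0.935, 0.7067, 0.88)–(0.935, 0.7067, -0.452288)  len=1.3323

Chained into 1 loop(s):
  loop 1: 8 segments, perimeter = 7.2600
Total perimeter = 7.260

loops=1 perimeter=7.260


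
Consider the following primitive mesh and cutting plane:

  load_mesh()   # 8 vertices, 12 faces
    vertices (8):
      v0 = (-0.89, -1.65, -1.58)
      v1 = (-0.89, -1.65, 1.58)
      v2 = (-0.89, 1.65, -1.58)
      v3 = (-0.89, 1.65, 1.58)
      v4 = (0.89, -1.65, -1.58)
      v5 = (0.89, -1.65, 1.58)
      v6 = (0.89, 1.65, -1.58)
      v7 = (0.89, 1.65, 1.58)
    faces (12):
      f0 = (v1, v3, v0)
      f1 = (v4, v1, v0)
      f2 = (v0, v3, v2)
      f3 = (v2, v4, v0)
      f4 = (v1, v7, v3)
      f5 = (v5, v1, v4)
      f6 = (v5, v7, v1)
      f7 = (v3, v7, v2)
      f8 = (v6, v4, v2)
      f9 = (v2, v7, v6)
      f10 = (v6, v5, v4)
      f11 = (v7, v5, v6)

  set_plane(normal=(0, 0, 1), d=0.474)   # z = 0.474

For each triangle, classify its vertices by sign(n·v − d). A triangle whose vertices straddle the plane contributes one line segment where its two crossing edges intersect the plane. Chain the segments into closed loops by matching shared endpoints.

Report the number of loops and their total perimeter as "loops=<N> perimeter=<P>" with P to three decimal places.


Straddling triangles (8 of 12):
  (v1,v3,v0) [++-] → (-0.89, 0.495, 0.474)–(-0.89, -1.65, 0.474)  len=2.1450
  (v4,v1,v0) [-+-] → (-0.267, -1.65, 0.474)–(-0.89, -1.65, 0.474)  len=0.6230
  (v0,v3,v2) [-+-] → (-0.89, 0.495, 0.474)–(-0.89, 1.65, 0.474)  len=1.1550
  (v5,v1,v4) [++-] → (-0.267, -1.65, 0.474)–(0.89, -1.65, 0.474)  len=1.1570
  (v3,v7,v2) [++-] → (0.267, 1.65, 0.474)–(-0.89, 1.65, 0.474)  len=1.1570
  (v2,v7,v6) [-+-] → (0.267, 1.65, 0.474)–(0.89, 1.65, 0.474)  len=0.6230
  (v6,v5,v4) [-+-] → (0.89, -0.495, 0.474)–(0.89, -1.65, 0.474)  len=1.1550
  (v7,v5,v6) [++-] → (0.89, -0.495, 0.474)–(0.89, 1.65, 0.474)  len=2.1450

Chained into 1 loop(s):
  loop 1: 8 segments, perimeter = 10.1600
Total perimeter = 10.160

loops=1 perimeter=10.160


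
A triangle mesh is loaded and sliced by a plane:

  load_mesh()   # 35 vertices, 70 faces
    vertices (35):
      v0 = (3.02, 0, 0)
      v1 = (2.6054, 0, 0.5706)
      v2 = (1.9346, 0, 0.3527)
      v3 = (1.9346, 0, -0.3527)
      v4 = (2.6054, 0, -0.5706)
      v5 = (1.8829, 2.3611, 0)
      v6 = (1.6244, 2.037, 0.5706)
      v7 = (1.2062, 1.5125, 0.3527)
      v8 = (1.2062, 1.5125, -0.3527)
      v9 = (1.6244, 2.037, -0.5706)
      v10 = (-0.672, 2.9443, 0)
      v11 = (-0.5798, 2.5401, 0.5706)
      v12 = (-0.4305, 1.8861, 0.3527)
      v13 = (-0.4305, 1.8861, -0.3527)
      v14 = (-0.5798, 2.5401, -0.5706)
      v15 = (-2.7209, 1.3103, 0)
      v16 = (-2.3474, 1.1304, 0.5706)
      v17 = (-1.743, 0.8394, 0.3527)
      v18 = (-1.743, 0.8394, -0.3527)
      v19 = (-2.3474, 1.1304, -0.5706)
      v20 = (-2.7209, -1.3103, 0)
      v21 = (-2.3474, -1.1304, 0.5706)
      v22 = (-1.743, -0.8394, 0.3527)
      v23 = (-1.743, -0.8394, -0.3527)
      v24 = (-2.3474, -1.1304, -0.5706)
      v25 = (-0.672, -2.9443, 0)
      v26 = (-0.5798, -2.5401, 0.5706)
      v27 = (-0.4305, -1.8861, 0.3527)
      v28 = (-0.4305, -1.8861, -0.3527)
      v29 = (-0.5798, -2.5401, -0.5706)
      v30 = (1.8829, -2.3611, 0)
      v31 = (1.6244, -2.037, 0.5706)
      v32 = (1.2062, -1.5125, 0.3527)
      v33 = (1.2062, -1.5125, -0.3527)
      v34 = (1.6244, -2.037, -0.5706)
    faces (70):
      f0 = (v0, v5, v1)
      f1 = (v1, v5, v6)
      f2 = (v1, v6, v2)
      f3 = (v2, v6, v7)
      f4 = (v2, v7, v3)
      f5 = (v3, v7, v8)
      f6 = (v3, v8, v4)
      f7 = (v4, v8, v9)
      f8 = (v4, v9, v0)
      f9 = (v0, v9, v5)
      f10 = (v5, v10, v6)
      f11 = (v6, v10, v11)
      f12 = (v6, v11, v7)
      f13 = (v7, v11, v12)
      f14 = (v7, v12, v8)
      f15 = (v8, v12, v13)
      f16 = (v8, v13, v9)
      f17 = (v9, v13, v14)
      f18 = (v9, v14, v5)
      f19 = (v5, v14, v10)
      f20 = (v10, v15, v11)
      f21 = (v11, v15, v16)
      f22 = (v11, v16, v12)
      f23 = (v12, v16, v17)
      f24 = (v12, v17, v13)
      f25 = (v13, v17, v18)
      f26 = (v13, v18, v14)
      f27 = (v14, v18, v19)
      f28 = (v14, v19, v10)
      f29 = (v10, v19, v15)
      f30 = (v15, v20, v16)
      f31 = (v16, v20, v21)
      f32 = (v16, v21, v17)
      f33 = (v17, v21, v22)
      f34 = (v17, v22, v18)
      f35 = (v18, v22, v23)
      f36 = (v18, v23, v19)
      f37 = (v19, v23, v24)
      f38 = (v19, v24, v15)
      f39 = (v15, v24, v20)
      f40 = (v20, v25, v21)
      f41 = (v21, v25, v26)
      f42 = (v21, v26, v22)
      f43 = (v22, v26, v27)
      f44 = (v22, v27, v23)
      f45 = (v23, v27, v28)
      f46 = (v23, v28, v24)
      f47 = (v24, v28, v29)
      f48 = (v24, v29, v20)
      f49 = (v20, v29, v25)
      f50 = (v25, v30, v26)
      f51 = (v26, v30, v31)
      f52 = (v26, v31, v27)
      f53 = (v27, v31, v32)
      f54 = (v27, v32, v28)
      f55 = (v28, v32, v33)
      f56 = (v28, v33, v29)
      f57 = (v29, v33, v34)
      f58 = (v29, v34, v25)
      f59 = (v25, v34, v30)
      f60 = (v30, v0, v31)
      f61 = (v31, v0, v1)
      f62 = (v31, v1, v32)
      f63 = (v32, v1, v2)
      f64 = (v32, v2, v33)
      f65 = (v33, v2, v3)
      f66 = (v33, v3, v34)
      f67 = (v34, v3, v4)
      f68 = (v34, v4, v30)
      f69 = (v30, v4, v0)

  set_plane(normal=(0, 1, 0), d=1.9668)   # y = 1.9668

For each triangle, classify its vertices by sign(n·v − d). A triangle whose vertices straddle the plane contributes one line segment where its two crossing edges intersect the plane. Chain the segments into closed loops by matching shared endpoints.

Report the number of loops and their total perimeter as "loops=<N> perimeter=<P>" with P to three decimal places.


Straddling triangles (18 of 70):
  (v0,v5,v1) [-+-] → (2.07279, 1.9668, 0)–(2.00356, 1.9668, 0.0952893)  len=0.1178
  (v1,v5,v6) [-++] → (2.00356, 1.9668, 0.0952893)–(1.65821, 1.9668, 0.5706)  len=0.5875
  (v1,v6,v2) [-+-] → (1.65821, 1.9668, 0.5706)–(1.63509, 1.9668, 0.563091)  len=0.0243
  (v2,v6,v7) [-+-] → (1.63509, 1.9668, 0.563091)–(1.56843, 1.9668, 0.541436)  len=0.0701
  (v4,v8,v9) [--+] → (1.56843, 1.9668, -0.541436)–(1.65821, 1.9668, -0.5706)  len=0.0944
  (v4,v9,v0) [-+-] → (1.65821, 1.9668, -0.5706)–(1.6725, 1.9668, -0.550936)  len=0.0243
  (v0,v9,v5) [-++] → (1.6725, 1.9668, -0.550936)–(2.07279, 1.9668, 0)  len=0.6810
  (v6,v11,v7) [++-] → (0.416613, 1.9668, 0.449033)–(1.56843, 1.9668, 0.541436)  len=1.1555
  (v7,v11,v12) [-+-] → (0.416613, 1.9668, 0.449033)–(-0.448923, 1.9668, 0.379588)  len=0.8683
  (v8,v13,v9) [--+] → (0.668443, 1.9668, -0.469231)–(1.56843, 1.9668, -0.541436)  len=0.9029
  (v9,v13,v14) [+-+] → (0.668443, 1.9668, -0.469231)–(-0.448923, 1.9668, -0.379588)  len=1.1210
  (v10,v15,v11) [+-+] → (-1.8977, 1.9668, 0)–(-1.57792, 1.9668, 0.304601)  len=0.4416
  (v11,v15,v16) [+--] → (-1.57792, 1.9668, 0.304601)–(-1.29865, 1.9668, 0.5706)  len=0.3857
  (v11,v16,v12) [+--] → (-1.29865, 1.9668, 0.5706)–(-0.448923, 1.9668, 0.379588)  len=0.8709
  (v13,v18,v14) [--+] → (-0.971911, 1.9668, -0.497147)–(-0.448923, 1.9668, -0.379588)  len=0.5360
  (v14,v18,v19) [+--] → (-0.971911, 1.9668, -0.497147)–(-1.29865, 1.9668, -0.5706)  len=0.3349
  (v14,v19,v10) [+-+] → (-1.29865, 1.9668, -0.5706)–(-1.57486, 1.9668, -0.307493)  len=0.3815
  (v10,v19,v15) [+--] → (-1.57486, 1.9668, -0.307493)–(-1.8977, 1.9668, 0)  len=0.4458

Chained into 1 loop(s):
  loop 1: 18 segments, perimeter = 9.0436
Total perimeter = 9.044

loops=1 perimeter=9.044


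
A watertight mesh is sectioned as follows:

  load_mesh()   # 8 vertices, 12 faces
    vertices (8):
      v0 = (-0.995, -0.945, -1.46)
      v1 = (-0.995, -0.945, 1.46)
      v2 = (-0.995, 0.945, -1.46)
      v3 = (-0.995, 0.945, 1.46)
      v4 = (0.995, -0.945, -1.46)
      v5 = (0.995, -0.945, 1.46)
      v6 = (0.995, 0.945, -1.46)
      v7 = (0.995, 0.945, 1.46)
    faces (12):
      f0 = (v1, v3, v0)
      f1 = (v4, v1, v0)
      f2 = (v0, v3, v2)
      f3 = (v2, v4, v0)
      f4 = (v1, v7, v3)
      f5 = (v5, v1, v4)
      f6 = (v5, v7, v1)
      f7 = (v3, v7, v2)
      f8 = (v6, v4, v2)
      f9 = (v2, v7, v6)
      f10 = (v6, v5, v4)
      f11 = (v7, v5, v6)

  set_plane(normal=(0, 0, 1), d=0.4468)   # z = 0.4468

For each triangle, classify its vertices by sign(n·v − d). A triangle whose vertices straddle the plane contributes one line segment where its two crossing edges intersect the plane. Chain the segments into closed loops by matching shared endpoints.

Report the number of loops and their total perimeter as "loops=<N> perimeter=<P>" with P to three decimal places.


Straddling triangles (8 of 12):
  (v1,v3,v0) [++-] → (-0.995, 0.289196, 0.4468)–(-0.995, -0.945, 0.4468)  len=1.2342
  (v4,v1,v0) [-+-] → (-0.304497, -0.945, 0.4468)–(-0.995, -0.945, 0.4468)  len=0.6905
  (v0,v3,v2) [-+-] → (-0.995, 0.289196, 0.4468)–(-0.995, 0.945, 0.4468)  len=0.6558
  (v5,v1,v4) [++-] → (-0.304497, -0.945, 0.4468)–(0.995, -0.945, 0.4468)  len=1.2995
  (v3,v7,v2) [++-] → (0.304497, 0.945, 0.4468)–(-0.995, 0.945, 0.4468)  len=1.2995
  (v2,v7,v6) [-+-] → (0.304497, 0.945, 0.4468)–(0.995, 0.945, 0.4468)  len=0.6905
  (v6,v5,v4) [-+-] → (0.995, -0.289196, 0.4468)–(0.995, -0.945, 0.4468)  len=0.6558
  (v7,v5,v6) [++-] → (0.995, -0.289196, 0.4468)–(0.995, 0.945, 0.4468)  len=1.2342

Chained into 1 loop(s):
  loop 1: 8 segments, perimeter = 7.7600
Total perimeter = 7.760

loops=1 perimeter=7.760


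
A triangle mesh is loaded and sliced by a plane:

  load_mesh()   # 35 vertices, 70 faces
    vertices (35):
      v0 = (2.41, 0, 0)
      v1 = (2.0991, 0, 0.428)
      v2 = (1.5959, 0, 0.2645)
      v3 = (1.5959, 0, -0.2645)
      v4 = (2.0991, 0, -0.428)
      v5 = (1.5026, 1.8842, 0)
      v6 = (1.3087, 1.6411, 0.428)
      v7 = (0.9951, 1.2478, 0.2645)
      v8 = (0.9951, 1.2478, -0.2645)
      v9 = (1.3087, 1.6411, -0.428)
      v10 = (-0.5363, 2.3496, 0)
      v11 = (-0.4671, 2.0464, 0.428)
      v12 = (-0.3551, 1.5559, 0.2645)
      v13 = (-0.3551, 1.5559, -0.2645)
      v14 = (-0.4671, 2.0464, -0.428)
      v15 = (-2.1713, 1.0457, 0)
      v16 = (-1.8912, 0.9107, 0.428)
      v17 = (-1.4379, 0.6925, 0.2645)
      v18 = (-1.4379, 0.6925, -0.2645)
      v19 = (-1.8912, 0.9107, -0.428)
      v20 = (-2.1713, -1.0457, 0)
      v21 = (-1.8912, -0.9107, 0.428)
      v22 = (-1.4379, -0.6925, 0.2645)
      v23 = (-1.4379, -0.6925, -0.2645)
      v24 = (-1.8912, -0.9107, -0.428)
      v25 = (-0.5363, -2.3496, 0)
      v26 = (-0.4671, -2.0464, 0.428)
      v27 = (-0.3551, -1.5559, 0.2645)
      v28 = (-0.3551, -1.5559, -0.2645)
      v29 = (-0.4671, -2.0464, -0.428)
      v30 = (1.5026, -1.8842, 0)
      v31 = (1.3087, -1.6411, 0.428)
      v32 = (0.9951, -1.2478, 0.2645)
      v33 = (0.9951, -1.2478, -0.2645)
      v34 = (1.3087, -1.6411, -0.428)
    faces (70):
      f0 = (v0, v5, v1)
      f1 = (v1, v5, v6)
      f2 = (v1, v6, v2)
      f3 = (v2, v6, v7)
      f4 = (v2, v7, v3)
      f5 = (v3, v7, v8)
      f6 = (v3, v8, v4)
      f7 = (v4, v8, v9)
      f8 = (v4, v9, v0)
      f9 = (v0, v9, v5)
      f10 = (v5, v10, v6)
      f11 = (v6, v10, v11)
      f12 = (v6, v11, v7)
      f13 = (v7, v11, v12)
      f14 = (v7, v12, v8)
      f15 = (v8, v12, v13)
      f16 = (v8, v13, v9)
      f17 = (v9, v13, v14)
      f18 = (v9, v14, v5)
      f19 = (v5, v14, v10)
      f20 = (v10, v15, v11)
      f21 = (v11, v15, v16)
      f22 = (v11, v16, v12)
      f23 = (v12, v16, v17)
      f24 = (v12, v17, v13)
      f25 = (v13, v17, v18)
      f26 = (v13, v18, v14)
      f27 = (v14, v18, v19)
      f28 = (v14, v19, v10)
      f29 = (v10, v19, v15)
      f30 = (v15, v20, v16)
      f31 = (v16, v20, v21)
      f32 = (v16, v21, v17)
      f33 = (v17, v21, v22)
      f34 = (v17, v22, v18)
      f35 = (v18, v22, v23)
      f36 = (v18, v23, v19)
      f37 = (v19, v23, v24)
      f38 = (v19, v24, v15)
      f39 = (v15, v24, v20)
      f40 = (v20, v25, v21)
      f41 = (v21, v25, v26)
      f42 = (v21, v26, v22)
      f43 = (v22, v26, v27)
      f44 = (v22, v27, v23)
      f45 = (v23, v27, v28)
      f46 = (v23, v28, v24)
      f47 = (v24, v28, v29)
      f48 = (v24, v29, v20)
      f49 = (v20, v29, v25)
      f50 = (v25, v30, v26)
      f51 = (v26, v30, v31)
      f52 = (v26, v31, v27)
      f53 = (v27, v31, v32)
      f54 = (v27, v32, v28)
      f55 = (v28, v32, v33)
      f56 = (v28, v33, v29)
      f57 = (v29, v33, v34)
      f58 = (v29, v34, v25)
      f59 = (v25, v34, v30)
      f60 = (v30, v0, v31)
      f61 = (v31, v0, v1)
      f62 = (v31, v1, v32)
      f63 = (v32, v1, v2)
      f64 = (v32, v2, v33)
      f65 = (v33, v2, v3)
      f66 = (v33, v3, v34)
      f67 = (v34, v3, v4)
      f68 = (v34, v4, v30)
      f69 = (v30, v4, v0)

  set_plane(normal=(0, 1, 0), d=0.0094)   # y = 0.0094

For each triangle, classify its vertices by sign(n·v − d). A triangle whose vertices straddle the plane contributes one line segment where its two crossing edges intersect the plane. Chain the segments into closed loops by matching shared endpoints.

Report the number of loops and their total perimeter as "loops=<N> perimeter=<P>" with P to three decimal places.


loops=2 perimeter=5.161

Straddling triangles (20 of 70):
  (v0,v5,v1) [-+-] → (2.40547, 0.0094, 0)–(2.09612, 0.0094, 0.425865)  len=0.5264
  (v1,v5,v6) [-++] → (2.09612, 0.0094, 0.425865)–(2.09457, 0.0094, 0.428)  len=0.0026
  (v1,v6,v2) [-+-] → (2.09457, 0.0094, 0.428)–(1.59425, 0.0094, 0.265437)  len=0.5261
  (v2,v6,v7) [-++] → (1.59425, 0.0094, 0.265437)–(1.59137, 0.0094, 0.2645)  len=0.0030
  (v2,v7,v3) [-+-] → (1.59137, 0.0094, 0.2645)–(1.59137, 0.0094, -0.260515)  len=0.5250
  (v3,v7,v8) [-++] → (1.59137, 0.0094, -0.260515)–(1.59137, 0.0094, -0.2645)  len=0.0040
  (v3,v8,v4) [-+-] → (1.59137, 0.0094, -0.2645)–(2.09078, 0.0094, -0.426768)  len=0.5251
  (v4,v8,v9) [-++] → (2.09078, 0.0094, -0.426768)–(2.09457, 0.0094, -0.428)  len=0.0040
  (v4,v9,v0) [-+-] → (2.09457, 0.0094, -0.428)–(2.40369, 0.0094, -0.00245153)  len=0.5260
  (v0,v9,v5) [-++] → (2.40369, 0.0094, -0.00245153)–(2.40547, 0.0094, 0)  len=0.0030
  (v15,v20,v16) [+-+] → (-2.1713, 0.0094, 0)–(-2.02024, 0.0094, 0.230823)  len=0.2759
  (v16,v20,v21) [+--] → (-2.02024, 0.0094, 0.230823)–(-1.8912, 0.0094, 0.428)  len=0.2356
  (v16,v21,v17) [+-+] → (-1.8912, 0.0094, 0.428)–(-1.63104, 0.0094, 0.334165)  len=0.2766
  (v17,v21,v22) [+--] → (-1.63104, 0.0094, 0.334165)–(-1.4379, 0.0094, 0.2645)  len=0.2053
  (v17,v22,v18) [+-+] → (-1.4379, 0.0094, 0.2645)–(-1.4379, 0.0094, -0.00359032)  len=0.2681
  (v18,v22,v23) [+--] → (-1.4379, 0.0094, -0.00359032)–(-1.4379, 0.0094, -0.2645)  len=0.2609
  (v18,v23,v19) [+-+] → (-1.4379, 0.0094, -0.2645)–(-1.63636, 0.0094, -0.336082)  len=0.2110
  (v19,v23,v24) [+--] → (-1.63636, 0.0094, -0.336082)–(-1.8912, 0.0094, -0.428)  len=0.2709
  (v19,v24,v15) [+-+] → (-1.8912, 0.0094, -0.428)–(-2.02293, 0.0094, -0.22671)  len=0.2406
  (v15,v24,v20) [+--] → (-2.02293, 0.0094, -0.22671)–(-2.1713, 0.0094, 0)  len=0.2709

Chained into 2 loop(s):
  loop 1: 10 segments, perimeter = 2.6452
  loop 2: 10 segments, perimeter = 2.5158
Total perimeter = 5.161


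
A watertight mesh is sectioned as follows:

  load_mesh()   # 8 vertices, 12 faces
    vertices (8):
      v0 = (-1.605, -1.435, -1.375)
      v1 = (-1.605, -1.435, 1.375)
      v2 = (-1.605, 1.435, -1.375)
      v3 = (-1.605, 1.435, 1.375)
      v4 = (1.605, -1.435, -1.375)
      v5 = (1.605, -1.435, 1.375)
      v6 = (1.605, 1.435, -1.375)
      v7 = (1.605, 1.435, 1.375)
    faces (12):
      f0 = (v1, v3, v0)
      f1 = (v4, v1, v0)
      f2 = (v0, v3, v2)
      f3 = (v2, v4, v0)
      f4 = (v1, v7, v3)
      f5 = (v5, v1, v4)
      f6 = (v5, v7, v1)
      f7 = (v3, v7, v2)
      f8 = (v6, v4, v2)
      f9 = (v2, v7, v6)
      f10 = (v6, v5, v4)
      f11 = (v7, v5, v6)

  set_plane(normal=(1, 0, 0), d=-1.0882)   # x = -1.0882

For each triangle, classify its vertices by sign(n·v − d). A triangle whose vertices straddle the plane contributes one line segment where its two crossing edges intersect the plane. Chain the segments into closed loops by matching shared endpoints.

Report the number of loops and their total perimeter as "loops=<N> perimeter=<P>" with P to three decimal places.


loops=1 perimeter=11.240

Straddling triangles (8 of 12):
  (v4,v1,v0) [+--] → (-1.0882, -1.435, 0.932259)–(-1.0882, -1.435, -1.375)  len=2.3073
  (v2,v4,v0) [-+-] → (-1.0882, 0.972939, -1.375)–(-1.0882, -1.435, -1.375)  len=2.4079
  (v1,v7,v3) [-+-] → (-1.0882, -0.972939, 1.375)–(-1.0882, 1.435, 1.375)  len=2.4079
  (v5,v1,v4) [+-+] → (-1.0882, -1.435, 1.375)–(-1.0882, -1.435, 0.932259)  len=0.4427
  (v5,v7,v1) [++-] → (-1.0882, -0.972939, 1.375)–(-1.0882, -1.435, 1.375)  len=0.4621
  (v3,v7,v2) [-+-] → (-1.0882, 1.435, 1.375)–(-1.0882, 1.435, -0.932259)  len=2.3073
  (v6,v4,v2) [++-] → (-1.0882, 0.972939, -1.375)–(-1.0882, 1.435, -1.375)  len=0.4621
  (v2,v7,v6) [-++] → (-1.0882, 1.435, -0.932259)–(-1.0882, 1.435, -1.375)  len=0.4427

Chained into 1 loop(s):
  loop 1: 8 segments, perimeter = 11.2400
Total perimeter = 11.240


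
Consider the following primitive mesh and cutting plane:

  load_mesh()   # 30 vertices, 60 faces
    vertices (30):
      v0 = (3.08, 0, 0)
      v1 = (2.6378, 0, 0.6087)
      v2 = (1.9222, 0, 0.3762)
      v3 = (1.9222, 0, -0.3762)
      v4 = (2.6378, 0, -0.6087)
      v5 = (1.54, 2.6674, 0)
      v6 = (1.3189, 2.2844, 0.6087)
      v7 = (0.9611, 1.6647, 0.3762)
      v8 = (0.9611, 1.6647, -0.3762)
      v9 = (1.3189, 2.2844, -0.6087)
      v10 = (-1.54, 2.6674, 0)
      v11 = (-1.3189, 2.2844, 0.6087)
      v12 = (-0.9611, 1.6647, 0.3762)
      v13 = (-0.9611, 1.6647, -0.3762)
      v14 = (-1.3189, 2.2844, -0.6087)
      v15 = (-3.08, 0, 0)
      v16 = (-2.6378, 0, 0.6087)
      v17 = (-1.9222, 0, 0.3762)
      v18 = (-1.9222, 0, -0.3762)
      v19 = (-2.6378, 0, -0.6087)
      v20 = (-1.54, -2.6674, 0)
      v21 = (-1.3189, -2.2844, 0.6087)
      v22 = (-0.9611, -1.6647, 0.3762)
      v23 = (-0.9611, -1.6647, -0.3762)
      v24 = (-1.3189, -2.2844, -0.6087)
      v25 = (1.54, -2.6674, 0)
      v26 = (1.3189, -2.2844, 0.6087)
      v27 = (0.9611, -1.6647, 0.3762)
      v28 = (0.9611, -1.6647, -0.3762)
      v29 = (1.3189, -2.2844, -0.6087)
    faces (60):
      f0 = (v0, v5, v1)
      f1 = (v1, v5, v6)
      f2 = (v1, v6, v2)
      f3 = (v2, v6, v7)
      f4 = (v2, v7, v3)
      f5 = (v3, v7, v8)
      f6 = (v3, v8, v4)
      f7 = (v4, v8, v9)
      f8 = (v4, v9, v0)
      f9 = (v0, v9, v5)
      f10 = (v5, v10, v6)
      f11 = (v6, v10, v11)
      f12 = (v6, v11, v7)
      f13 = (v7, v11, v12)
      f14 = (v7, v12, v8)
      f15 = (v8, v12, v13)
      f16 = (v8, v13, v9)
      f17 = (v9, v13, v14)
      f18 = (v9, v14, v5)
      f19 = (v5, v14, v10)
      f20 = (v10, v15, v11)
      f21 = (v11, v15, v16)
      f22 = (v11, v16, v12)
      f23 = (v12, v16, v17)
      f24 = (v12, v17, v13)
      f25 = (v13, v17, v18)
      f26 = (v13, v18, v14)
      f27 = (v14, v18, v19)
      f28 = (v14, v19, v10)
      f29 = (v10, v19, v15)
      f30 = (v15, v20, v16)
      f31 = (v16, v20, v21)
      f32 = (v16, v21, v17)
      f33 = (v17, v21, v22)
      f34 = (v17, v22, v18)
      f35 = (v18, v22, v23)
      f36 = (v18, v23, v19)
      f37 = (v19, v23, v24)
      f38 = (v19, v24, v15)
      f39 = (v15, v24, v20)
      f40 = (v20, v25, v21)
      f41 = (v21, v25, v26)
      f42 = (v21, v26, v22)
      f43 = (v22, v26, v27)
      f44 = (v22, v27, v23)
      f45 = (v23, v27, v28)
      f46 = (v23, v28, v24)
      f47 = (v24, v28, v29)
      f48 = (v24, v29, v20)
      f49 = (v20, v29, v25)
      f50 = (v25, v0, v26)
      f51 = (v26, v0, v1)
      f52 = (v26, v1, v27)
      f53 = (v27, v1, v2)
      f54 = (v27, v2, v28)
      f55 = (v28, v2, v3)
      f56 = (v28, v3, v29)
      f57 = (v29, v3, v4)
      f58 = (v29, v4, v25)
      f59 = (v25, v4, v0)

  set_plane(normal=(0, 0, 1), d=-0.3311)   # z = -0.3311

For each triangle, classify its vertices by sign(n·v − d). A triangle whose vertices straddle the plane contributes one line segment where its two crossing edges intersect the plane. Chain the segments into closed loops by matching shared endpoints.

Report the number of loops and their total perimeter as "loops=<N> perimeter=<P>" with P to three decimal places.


Straddling triangles (24 of 60):
  (v2,v7,v3) [++-] → (1.86459, 0.0997846, -0.3311)–(1.9222, 0, -0.3311)  len=0.1152
  (v3,v7,v8) [-+-] → (1.86459, 0.0997846, -0.3311)–(0.9611, 1.6647, -0.3311)  len=1.8070
  (v4,v9,v0) [--+] → (2.12206, 1.24259, -0.3311)–(2.83947, 0, -0.3311)  len=1.4348
  (v0,v9,v5) [+-+] → (2.12206, 1.24259, -0.3311)–(1.41973, 2.45907, -0.3311)  len=1.4047
  (v7,v12,v8) [++-] → (0.84588, 1.6647, -0.3311)–(0.9611, 1.6647, -0.3311)  len=0.1152
  (v8,v12,v13) [-+-] → (0.84588, 1.6647, -0.3311)–(-0.9611, 1.6647, -0.3311)  len=1.8070
  (v9,v14,v5) [--+] → (-0.0150875, 2.45907, -0.3311)–(1.41973, 2.45907, -0.3311)  len=1.4348
  (v5,v14,v10) [+-+] → (-0.0150875, 2.45907, -0.3311)–(-1.41973, 2.45907, -0.3311)  len=1.4046
  (v12,v17,v13) [++-] → (-1.01871, 1.56492, -0.3311)–(-0.9611, 1.6647, -0.3311)  len=0.1152
  (v13,v17,v18) [-+-] → (-1.01871, 1.56492, -0.3311)–(-1.9222, 0, -0.3311)  len=1.8070
  (v14,v19,v10) [--+] → (-2.13714, 1.21648, -0.3311)–(-1.41973, 2.45907, -0.3311)  len=1.4348
  (v10,v19,v15) [+-+] → (-2.13714, 1.21648, -0.3311)–(-2.83947, 0, -0.3311)  len=1.4047
  (v17,v22,v18) [++-] → (-1.86459, -0.0997846, -0.3311)–(-1.9222, 0, -0.3311)  len=0.1152
  (v18,v22,v23) [-+-] → (-1.86459, -0.0997846, -0.3311)–(-0.9611, -1.6647, -0.3311)  len=1.8070
  (v19,v24,v15) [--+] → (-2.12206, -1.24259, -0.3311)–(-2.83947, 0, -0.3311)  len=1.4348
  (v15,v24,v20) [+-+] → (-2.12206, -1.24259, -0.3311)–(-1.41973, -2.45907, -0.3311)  len=1.4047
  (v22,v27,v23) [++-] → (-0.84588, -1.6647, -0.3311)–(-0.9611, -1.6647, -0.3311)  len=0.1152
  (v23,v27,v28) [-+-] → (-0.84588, -1.6647, -0.3311)–(0.9611, -1.6647, -0.3311)  len=1.8070
  (v24,v29,v20) [--+] → (0.0150875, -2.45907, -0.3311)–(-1.41973, -2.45907, -0.3311)  len=1.4348
  (v20,v29,v25) [+-+] → (0.0150875, -2.45907, -0.3311)–(1.41973, -2.45907, -0.3311)  len=1.4046
  (v27,v2,v28) [++-] → (1.01871, -1.56492, -0.3311)–(0.9611, -1.6647, -0.3311)  len=0.1152
  (v28,v2,v3) [-+-] → (1.01871, -1.56492, -0.3311)–(1.9222, 0, -0.3311)  len=1.8070
  (v29,v4,v25) [--+] → (2.13714, -1.21648, -0.3311)–(1.41973, -2.45907, -0.3311)  len=1.4348
  (v25,v4,v0) [+-+] → (2.13714, -1.21648, -0.3311)–(2.83947, 0, -0.3311)  len=1.4047

Chained into 2 loop(s):
  loop 1: 12 segments, perimeter = 11.5333
  loop 2: 12 segments, perimeter = 17.0369
Total perimeter = 28.570

loops=2 perimeter=28.570


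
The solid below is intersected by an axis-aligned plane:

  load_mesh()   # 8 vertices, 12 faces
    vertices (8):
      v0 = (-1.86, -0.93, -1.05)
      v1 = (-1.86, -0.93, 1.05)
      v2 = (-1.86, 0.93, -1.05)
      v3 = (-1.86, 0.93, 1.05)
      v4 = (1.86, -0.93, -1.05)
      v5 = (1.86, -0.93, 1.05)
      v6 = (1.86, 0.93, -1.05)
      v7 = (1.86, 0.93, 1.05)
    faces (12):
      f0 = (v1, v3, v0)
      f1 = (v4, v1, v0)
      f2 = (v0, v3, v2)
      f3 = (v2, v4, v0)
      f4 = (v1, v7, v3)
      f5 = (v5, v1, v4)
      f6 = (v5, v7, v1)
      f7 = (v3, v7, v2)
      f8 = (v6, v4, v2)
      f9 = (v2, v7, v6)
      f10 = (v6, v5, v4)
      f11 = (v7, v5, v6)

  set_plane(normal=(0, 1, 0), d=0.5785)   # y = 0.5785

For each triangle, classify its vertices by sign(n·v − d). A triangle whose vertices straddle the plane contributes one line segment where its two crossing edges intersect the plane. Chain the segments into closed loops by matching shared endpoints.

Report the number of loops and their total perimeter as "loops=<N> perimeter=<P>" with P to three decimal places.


Straddling triangles (8 of 12):
  (v1,v3,v0) [-+-] → (-1.86, 0.5785, 1.05)–(-1.86, 0.5785, 0.653145)  len=0.3969
  (v0,v3,v2) [-++] → (-1.86, 0.5785, 0.653145)–(-1.86, 0.5785, -1.05)  len=1.7031
  (v2,v4,v0) [+--] → (-1.157, 0.5785, -1.05)–(-1.86, 0.5785, -1.05)  len=0.7030
  (v1,v7,v3) [-++] → (1.157, 0.5785, 1.05)–(-1.86, 0.5785, 1.05)  len=3.0170
  (v5,v7,v1) [-+-] → (1.86, 0.5785, 1.05)–(1.157, 0.5785, 1.05)  len=0.7030
  (v6,v4,v2) [+-+] → (1.86, 0.5785, -1.05)–(-1.157, 0.5785, -1.05)  len=3.0170
  (v6,v5,v4) [+--] → (1.86, 0.5785, -0.653145)–(1.86, 0.5785, -1.05)  len=0.3969
  (v7,v5,v6) [+-+] → (1.86, 0.5785, 1.05)–(1.86, 0.5785, -0.653145)  len=1.7031

Chained into 1 loop(s):
  loop 1: 8 segments, perimeter = 11.6400
Total perimeter = 11.640

loops=1 perimeter=11.640


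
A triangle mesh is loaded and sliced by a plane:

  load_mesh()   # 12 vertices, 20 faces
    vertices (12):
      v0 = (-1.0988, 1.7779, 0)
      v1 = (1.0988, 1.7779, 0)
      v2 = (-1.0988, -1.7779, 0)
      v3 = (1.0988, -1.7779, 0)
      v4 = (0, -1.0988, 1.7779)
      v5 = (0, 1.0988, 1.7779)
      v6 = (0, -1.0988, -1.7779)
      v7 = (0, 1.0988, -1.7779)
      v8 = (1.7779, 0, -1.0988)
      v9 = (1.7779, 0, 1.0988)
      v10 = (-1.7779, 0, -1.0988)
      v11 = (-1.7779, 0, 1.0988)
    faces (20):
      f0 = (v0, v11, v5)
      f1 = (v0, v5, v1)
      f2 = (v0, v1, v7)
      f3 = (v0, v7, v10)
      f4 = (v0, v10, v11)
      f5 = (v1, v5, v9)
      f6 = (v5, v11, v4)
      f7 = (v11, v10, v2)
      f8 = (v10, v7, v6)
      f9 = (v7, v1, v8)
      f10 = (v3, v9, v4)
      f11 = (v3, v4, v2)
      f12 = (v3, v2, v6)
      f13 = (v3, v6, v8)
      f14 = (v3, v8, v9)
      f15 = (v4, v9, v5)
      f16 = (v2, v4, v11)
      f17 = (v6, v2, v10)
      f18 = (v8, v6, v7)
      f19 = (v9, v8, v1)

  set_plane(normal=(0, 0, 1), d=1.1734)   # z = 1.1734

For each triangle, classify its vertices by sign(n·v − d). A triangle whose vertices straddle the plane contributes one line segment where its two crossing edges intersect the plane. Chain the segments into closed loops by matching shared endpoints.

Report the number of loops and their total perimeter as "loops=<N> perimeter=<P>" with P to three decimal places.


loops=1 perimeter=8.816

Straddling triangles (8 of 20):
  (v0,v11,v5) [--+] → (-1.5826, 0.120705, 1.1734)–(-0.373601, 1.3297, 1.1734)  len=1.7098
  (v0,v5,v1) [-+-] → (-0.373601, 1.3297, 1.1734)–(0.373601, 1.3297, 1.1734)  len=0.7472
  (v1,v5,v9) [-+-] → (0.373601, 1.3297, 1.1734)–(1.5826, 0.120705, 1.1734)  len=1.7098
  (v5,v11,v4) [+-+] → (-1.5826, 0.120705, 1.1734)–(-1.5826, -0.120705, 1.1734)  len=0.2414
  (v3,v9,v4) [--+] → (1.5826, -0.120705, 1.1734)–(0.373601, -1.3297, 1.1734)  len=1.7098
  (v3,v4,v2) [-+-] → (0.373601, -1.3297, 1.1734)–(-0.373601, -1.3297, 1.1734)  len=0.7472
  (v4,v9,v5) [+-+] → (1.5826, -0.120705, 1.1734)–(1.5826, 0.120705, 1.1734)  len=0.2414
  (v2,v4,v11) [-+-] → (-0.373601, -1.3297, 1.1734)–(-1.5826, -0.120705, 1.1734)  len=1.7098

Chained into 1 loop(s):
  loop 1: 8 segments, perimeter = 8.8163
Total perimeter = 8.816


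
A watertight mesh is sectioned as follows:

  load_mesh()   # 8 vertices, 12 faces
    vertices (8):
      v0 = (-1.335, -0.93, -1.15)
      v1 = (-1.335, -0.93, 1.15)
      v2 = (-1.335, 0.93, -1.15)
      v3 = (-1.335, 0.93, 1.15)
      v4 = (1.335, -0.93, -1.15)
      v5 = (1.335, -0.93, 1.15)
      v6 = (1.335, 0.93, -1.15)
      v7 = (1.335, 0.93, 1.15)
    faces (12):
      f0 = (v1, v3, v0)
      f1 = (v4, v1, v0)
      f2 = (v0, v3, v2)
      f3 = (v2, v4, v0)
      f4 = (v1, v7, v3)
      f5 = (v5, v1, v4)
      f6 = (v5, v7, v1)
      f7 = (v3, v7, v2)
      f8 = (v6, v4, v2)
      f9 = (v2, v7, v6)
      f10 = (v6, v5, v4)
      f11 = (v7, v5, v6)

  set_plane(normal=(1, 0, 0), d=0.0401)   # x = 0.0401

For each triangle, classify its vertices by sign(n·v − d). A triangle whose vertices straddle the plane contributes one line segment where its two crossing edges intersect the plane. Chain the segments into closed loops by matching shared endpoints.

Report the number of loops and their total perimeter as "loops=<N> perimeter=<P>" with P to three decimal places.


Straddling triangles (8 of 12):
  (v4,v1,v0) [+--] → (0.0401, -0.93, -0.0345431)–(0.0401, -0.93, -1.15)  len=1.1155
  (v2,v4,v0) [-+-] → (0.0401, -0.0279348, -1.15)–(0.0401, -0.93, -1.15)  len=0.9021
  (v1,v7,v3) [-+-] → (0.0401, 0.0279348, 1.15)–(0.0401, 0.93, 1.15)  len=0.9021
  (v5,v1,v4) [+-+] → (0.0401, -0.93, 1.15)–(0.0401, -0.93, -0.0345431)  len=1.1845
  (v5,v7,v1) [++-] → (0.0401, 0.0279348, 1.15)–(0.0401, -0.93, 1.15)  len=0.9579
  (v3,v7,v2) [-+-] → (0.0401, 0.93, 1.15)–(0.0401, 0.93, 0.0345431)  len=1.1155
  (v6,v4,v2) [++-] → (0.0401, -0.0279348, -1.15)–(0.0401, 0.93, -1.15)  len=0.9579
  (v2,v7,v6) [-++] → (0.0401, 0.93, 0.0345431)–(0.0401, 0.93, -1.15)  len=1.1845

Chained into 1 loop(s):
  loop 1: 8 segments, perimeter = 8.3200
Total perimeter = 8.320

loops=1 perimeter=8.320
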